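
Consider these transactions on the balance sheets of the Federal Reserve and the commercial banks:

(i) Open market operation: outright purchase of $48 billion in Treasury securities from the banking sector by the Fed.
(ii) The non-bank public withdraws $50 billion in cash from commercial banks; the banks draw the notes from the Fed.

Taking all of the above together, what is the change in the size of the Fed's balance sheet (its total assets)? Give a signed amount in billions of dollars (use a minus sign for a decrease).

OMO purchase (from banks) $48 billion: a Fed asset is acquired → +$48B.
Currency withdrawal $50 billion: only the composition of liabilities changes → 0.
Net: 48 + 0 = +$48 billion.

+$48 billion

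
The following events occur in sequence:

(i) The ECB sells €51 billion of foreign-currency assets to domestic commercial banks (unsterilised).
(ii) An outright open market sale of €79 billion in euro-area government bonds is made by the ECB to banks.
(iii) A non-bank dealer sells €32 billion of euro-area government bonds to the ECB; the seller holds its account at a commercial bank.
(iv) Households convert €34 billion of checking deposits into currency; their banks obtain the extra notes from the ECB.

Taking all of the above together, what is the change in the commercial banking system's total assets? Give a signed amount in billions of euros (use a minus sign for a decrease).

ECB balance sheet:
  Assets:      Securities −€47B, Foreign assets −€51B
  Liabilities: Bank reserves −€132B, Currency in circulation +€34B
Commercial banking system:
  Assets:      Reserves at CB −€132B, Securities +€79B, Foreign assets +€51B
  Liabilities: Checkable deposits −€2B
Change in total bank assets = -€2 billion.

-€2 billion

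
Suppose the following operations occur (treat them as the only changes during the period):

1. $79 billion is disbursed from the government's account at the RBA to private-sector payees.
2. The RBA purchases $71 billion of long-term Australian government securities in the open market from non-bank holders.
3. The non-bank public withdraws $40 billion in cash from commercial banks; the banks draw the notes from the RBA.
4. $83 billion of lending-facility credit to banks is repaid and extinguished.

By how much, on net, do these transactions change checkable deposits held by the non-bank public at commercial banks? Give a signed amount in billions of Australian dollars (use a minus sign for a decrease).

Government spending $79 billion: non-bank counterparties' bank balances rise → +$79B.
Asset purchase (from non-banks) $71 billion: non-bank counterparties' bank balances rise → +$71B.
Currency withdrawal $40 billion: non-bank counterparties' bank balances fall → −$40B.
Discount-window repayment $83 billion: the counterparty is a bank, so public deposits are unchanged → 0.
Net: 79 + 71 − 40 + 0 = +$110 billion.

+$110 billion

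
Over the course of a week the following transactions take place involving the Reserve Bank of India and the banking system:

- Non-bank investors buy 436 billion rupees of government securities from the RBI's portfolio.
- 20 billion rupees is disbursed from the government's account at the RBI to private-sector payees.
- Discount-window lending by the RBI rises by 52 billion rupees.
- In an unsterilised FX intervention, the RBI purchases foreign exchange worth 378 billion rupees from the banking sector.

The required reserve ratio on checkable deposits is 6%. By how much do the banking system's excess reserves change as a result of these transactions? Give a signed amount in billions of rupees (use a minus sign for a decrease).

+38.96 billion

Asset sale (to non-banks) 436 billion rupees: reserves −436B, deposits −436B.
Government spending 20 billion rupees: reserves +20B, deposits +20B.
Discount-window loan 52 billion rupees: reserves +52B, deposits 0.
FX purchase 378 billion rupees: reserves +378B, deposits 0.
Totals: Δreserves = +14B, Δdeposits = −416B.
Δrequired reserves = 6% × −416B = −24.96B.
Δexcess reserves = Δreserves − Δrequired = +14B − (−24.96B) = +38.96 billion.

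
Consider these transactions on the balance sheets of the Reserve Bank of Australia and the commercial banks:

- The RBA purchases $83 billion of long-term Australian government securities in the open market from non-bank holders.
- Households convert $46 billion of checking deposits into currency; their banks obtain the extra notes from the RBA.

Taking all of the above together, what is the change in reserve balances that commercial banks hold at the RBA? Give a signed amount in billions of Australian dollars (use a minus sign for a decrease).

RBA balance sheet:
  Assets:      Securities +$83B
  Liabilities: Bank reserves +$37B, Currency in circulation +$46B
So the change in reserve balances that commercial banks hold at the RBA is +$37 billion.

+$37 billion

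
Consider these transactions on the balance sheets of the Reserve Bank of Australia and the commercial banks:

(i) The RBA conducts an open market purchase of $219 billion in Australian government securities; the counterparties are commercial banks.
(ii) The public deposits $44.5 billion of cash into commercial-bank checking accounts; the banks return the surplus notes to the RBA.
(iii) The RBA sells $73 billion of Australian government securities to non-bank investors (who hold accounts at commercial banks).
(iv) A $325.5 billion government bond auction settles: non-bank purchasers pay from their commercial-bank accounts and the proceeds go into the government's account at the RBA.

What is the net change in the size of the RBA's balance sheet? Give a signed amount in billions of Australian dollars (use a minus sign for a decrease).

OMO purchase (from banks) $219 billion: an RBA asset is acquired → +$219B.
Currency deposit $44.5 billion: only the composition of liabilities changes → 0.
Asset sale (to non-banks) $73 billion: an RBA asset is shed → −$73B.
Government account inflow $325.5 billion: only the composition of liabilities changes → 0.
Net: 219 + 0 − 73 + 0 = +$146 billion.

+$146 billion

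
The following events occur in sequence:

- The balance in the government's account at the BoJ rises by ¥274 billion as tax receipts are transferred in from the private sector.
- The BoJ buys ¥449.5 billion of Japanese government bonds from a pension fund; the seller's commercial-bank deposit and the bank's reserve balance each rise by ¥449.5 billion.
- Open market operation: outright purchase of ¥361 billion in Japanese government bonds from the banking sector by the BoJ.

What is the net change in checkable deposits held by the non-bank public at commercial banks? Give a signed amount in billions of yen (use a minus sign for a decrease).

+¥175.5 billion

BoJ balance sheet:
  Assets:      Securities +¥810.5B
  Liabilities: Bank reserves +¥536.5B, Government deposits +¥274B
Commercial banking system:
  Assets:      Reserves at CB +¥536.5B, Securities −¥361B
  Liabilities: Checkable deposits +¥175.5B
So the change in checkable deposits held by the non-bank public at commercial banks is +¥175.5 billion.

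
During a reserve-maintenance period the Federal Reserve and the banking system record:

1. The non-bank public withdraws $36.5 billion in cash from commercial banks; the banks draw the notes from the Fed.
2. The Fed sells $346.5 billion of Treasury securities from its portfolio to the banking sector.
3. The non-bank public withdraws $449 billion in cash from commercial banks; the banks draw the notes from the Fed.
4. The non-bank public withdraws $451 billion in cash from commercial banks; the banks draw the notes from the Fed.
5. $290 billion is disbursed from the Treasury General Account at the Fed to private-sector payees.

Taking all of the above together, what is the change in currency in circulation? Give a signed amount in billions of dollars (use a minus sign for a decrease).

+$936.5 billion

Currency withdrawal $36.5 billion: notes leave the central bank → +$36.5B.
OMO sale (to banks) $346.5 billion: no currency enters or leaves circulation → 0.
Currency withdrawal $449 billion: notes leave the central bank → +$449B.
Currency withdrawal $451 billion: notes leave the central bank → +$451B.
Government spending $290 billion: no currency enters or leaves circulation → 0.
Net: 36.5 + 0 + 449 + 451 + 0 = +$936.5 billion.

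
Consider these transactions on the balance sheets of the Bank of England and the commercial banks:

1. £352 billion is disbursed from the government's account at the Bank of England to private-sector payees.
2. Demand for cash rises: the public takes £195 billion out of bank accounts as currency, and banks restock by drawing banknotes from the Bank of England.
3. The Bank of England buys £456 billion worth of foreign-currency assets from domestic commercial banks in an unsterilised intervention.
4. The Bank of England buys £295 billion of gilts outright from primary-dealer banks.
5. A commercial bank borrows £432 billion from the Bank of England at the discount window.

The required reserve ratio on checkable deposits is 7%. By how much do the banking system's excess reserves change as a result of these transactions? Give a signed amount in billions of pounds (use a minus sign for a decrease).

Government spending £352 billion: reserves +£352B, deposits +£352B.
Currency withdrawal £195 billion: reserves −£195B, deposits −£195B.
FX purchase £456 billion: reserves +£456B, deposits 0.
OMO purchase (from banks) £295 billion: reserves +£295B, deposits 0.
Discount-window loan £432 billion: reserves +£432B, deposits 0.
Totals: Δreserves = +£1340B, Δdeposits = +£157B.
Δrequired reserves = 7% × +£157B = +£10.99B.
Δexcess reserves = Δreserves − Δrequired = +£1340B − (+£10.99B) = +£1329.01 billion.

+£1329.01 billion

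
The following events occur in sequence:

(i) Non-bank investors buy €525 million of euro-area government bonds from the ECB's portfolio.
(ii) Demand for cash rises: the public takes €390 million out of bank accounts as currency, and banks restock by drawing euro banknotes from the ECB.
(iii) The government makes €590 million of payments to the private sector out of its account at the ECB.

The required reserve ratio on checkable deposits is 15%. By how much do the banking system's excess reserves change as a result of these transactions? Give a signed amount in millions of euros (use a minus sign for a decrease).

-€276.25 million

Asset sale (to non-banks) €525 million: reserves −€525M, deposits −€525M.
Currency withdrawal €390 million: reserves −€390M, deposits −€390M.
Government spending €590 million: reserves +€590M, deposits +€590M.
Totals: Δreserves = −€325M, Δdeposits = −€325M.
Δrequired reserves = 15% × −€325M = −€48.75M.
Δexcess reserves = Δreserves − Δrequired = −€325M − (−€48.75M) = -€276.25 million.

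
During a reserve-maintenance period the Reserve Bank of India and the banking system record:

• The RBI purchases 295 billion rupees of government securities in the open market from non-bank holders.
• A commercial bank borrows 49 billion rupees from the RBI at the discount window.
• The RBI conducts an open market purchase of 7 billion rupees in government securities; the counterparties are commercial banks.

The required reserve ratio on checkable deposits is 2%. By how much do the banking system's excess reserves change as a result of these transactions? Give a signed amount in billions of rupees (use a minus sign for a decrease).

Asset purchase (from non-banks) 295 billion rupees: reserves +295B, deposits +295B.
Discount-window loan 49 billion rupees: reserves +49B, deposits 0.
OMO purchase (from banks) 7 billion rupees: reserves +7B, deposits 0.
Totals: Δreserves = +351B, Δdeposits = +295B.
Δrequired reserves = 2% × +295B = +5.9B.
Δexcess reserves = Δreserves − Δrequired = +351B − (+5.9B) = +345.1 billion.

+345.1 billion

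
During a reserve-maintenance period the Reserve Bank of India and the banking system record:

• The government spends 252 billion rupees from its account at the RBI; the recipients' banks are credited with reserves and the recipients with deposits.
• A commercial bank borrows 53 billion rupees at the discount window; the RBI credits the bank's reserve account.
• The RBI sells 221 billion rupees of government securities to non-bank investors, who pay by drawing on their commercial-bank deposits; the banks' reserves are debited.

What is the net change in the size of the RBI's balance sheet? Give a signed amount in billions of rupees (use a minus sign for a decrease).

Government spending 252 billion rupees: only the composition of liabilities changes → 0.
Discount-window loan 53 billion rupees: an RBI asset is acquired → +53B.
Asset sale (to non-banks) 221 billion rupees: an RBI asset is shed → −221B.
Net: 0 + 53 − 221 = -168 billion.

-168 billion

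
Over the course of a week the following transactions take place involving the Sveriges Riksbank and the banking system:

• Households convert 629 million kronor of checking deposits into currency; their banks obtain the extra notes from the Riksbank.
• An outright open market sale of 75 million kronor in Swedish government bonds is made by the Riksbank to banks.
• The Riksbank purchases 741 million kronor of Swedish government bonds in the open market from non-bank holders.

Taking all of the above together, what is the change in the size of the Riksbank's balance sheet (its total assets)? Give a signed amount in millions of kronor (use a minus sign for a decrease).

+666 million

Currency withdrawal 629 million kronor: only the composition of liabilities changes → 0.
OMO sale (to banks) 75 million kronor: a Riksbank asset is shed → −75M.
Asset purchase (from non-banks) 741 million kronor: a Riksbank asset is acquired → +741M.
Net: 0 − 75 + 741 = +666 million.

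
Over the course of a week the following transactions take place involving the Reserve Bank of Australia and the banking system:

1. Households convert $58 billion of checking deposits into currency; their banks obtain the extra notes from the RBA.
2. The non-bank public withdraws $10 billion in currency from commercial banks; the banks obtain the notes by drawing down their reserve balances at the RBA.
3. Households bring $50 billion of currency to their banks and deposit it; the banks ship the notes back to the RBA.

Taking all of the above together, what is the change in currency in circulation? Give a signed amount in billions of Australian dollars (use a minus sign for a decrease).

Currency withdrawal $58 billion: notes leave the central bank → +$58B.
Currency withdrawal $10 billion: notes leave the central bank → +$10B.
Currency deposit $50 billion: notes return to the central bank → −$50B.
Net: 58 + 10 − 50 = +$18 billion.

+$18 billion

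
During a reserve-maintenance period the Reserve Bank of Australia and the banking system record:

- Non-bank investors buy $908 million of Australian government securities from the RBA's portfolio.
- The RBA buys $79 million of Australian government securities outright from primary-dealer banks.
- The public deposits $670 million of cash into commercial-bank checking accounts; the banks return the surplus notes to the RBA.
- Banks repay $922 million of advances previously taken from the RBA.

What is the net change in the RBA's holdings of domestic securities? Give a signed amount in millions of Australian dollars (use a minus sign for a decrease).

Asset sale (to non-banks) $908 million: securities removed from the RBA's portfolio → −$908M.
OMO purchase (from banks) $79 million: securities added to the RBA's portfolio → +$79M.
Currency deposit $670 million: the RBA's securities portfolio is untouched → 0.
Discount-window repayment $922 million: the RBA's securities portfolio is untouched → 0.
Net: −908 + 79 + 0 + 0 = -$829 million.

-$829 million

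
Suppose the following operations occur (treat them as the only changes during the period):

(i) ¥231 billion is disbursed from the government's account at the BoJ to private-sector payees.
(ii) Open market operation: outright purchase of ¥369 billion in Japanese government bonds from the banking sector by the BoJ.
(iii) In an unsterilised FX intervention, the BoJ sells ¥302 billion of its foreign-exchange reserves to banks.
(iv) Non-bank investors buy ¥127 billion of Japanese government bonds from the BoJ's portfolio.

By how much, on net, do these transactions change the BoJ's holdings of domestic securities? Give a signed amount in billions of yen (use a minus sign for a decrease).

+¥242 billion

Government spending ¥231 billion: the BoJ's securities portfolio is untouched → 0.
OMO purchase (from banks) ¥369 billion: securities added to the BoJ's portfolio → +¥369B.
FX sale ¥302 billion: the BoJ's securities portfolio is untouched → 0.
Asset sale (to non-banks) ¥127 billion: securities removed from the BoJ's portfolio → −¥127B.
Net: 0 + 369 + 0 − 127 = +¥242 billion.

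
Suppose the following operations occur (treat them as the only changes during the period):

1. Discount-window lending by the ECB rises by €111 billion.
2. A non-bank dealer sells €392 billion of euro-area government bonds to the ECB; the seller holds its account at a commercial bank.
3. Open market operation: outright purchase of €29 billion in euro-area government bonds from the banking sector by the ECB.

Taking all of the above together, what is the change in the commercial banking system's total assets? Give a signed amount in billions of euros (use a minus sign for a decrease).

+€503 billion

ECB balance sheet:
  Assets:      Securities +€421B, Loans to banks +€111B
  Liabilities: Bank reserves +€532B
Commercial banking system:
  Assets:      Reserves at CB +€532B, Securities −€29B
  Liabilities: Checkable deposits +€392B, Borrowings from CB +€111B
Change in total bank assets = +€503 billion.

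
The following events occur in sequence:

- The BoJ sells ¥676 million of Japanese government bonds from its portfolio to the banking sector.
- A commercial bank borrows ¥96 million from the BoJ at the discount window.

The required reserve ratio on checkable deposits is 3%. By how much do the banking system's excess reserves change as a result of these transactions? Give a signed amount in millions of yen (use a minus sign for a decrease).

-¥580 million

OMO sale (to banks) ¥676 million: reserves −¥676M, deposits 0.
Discount-window loan ¥96 million: reserves +¥96M, deposits 0.
Totals: Δreserves = −¥580M, Δdeposits = 0.
Δrequired reserves = 3% × 0 = 0.
Δexcess reserves = Δreserves − Δrequired = −¥580M − (0) = -¥580 million.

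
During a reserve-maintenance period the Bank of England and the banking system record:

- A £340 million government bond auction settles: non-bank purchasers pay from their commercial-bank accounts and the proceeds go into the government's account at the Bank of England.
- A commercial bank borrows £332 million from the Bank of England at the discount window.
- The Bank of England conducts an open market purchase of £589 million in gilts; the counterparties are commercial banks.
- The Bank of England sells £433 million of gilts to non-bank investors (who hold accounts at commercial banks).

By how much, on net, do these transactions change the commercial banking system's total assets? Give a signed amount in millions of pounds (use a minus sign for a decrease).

Bank of England balance sheet:
  Assets:      Securities +£156M, Loans to banks +£332M
  Liabilities: Bank reserves +£148M, Government deposits +£340M
Commercial banking system:
  Assets:      Reserves at CB +£148M, Securities −£589M
  Liabilities: Checkable deposits −£773M, Borrowings from CB +£332M
Change in total bank assets = -£441 million.

-£441 million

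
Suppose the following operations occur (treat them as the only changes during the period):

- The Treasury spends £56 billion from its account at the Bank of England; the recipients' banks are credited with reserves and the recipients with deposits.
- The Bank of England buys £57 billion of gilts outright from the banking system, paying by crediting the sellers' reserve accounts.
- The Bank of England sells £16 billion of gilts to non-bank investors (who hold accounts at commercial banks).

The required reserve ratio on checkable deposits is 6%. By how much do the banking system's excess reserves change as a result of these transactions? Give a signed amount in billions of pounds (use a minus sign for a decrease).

+£94.6 billion

Government spending £56 billion: reserves +£56B, deposits +£56B.
OMO purchase (from banks) £57 billion: reserves +£57B, deposits 0.
Asset sale (to non-banks) £16 billion: reserves −£16B, deposits −£16B.
Totals: Δreserves = +£97B, Δdeposits = +£40B.
Δrequired reserves = 6% × +£40B = +£2.4B.
Δexcess reserves = Δreserves − Δrequired = +£97B − (+£2.4B) = +£94.6 billion.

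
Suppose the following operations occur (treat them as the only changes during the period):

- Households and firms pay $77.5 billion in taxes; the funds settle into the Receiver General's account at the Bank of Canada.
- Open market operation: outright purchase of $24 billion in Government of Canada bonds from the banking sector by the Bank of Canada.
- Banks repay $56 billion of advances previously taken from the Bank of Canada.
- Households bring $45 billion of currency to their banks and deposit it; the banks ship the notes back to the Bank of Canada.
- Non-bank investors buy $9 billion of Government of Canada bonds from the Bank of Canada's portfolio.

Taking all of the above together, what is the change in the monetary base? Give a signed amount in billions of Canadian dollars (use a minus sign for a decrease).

Bank of Canada balance sheet:
  Assets:      Securities +$15B, Loans to banks −$56B
  Liabilities: Bank reserves −$73.5B, Currency in circulation −$45B, Government deposits +$77.5B
Commercial banking system:
  Assets:      Reserves at CB −$73.5B, Securities −$24B
  Liabilities: Checkable deposits −$41.5B, Borrowings from CB −$56B
Monetary base = currency + reserves: −$45B + (−$73.5B) = -$118.5 billion.

-$118.5 billion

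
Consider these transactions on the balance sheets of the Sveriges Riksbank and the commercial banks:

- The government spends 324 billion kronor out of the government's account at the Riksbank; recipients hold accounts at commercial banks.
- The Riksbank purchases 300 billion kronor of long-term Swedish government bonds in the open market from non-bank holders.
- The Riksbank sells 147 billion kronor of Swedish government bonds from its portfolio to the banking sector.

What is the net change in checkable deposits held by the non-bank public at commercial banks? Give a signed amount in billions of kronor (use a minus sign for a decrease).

Government spending 324 billion kronor: non-bank counterparties' bank balances rise → +324B.
Asset purchase (from non-banks) 300 billion kronor: non-bank counterparties' bank balances rise → +300B.
OMO sale (to banks) 147 billion kronor: the counterparty is a bank, so public deposits are unchanged → 0.
Net: 324 + 300 + 0 = +624 billion.

+624 billion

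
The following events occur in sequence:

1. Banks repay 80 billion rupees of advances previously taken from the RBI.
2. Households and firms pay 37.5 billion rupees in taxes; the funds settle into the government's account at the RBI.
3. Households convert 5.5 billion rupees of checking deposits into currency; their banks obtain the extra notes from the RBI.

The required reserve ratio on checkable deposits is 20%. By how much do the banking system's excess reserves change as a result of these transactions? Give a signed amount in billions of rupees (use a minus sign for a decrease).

-114.4 billion

Discount-window repayment 80 billion rupees: reserves −80B, deposits 0.
Government account inflow 37.5 billion rupees: reserves −37.5B, deposits −37.5B.
Currency withdrawal 5.5 billion rupees: reserves −5.5B, deposits −5.5B.
Totals: Δreserves = −123B, Δdeposits = −43B.
Δrequired reserves = 20% × −43B = −8.6B.
Δexcess reserves = Δreserves − Δrequired = −123B − (−8.6B) = -114.4 billion.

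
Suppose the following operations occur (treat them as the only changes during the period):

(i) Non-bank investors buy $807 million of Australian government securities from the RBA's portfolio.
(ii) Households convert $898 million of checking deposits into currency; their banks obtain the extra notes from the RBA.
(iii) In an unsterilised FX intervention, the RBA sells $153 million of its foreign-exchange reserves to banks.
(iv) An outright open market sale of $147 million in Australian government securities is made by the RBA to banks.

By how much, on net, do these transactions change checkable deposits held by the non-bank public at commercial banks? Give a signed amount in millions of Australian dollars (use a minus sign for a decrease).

-$1705 million

Asset sale (to non-banks) $807 million: non-bank counterparties' bank balances fall → −$807M.
Currency withdrawal $898 million: non-bank counterparties' bank balances fall → −$898M.
FX sale $153 million: the counterparty is a bank, so public deposits are unchanged → 0.
OMO sale (to banks) $147 million: the counterparty is a bank, so public deposits are unchanged → 0.
Net: −807 − 898 + 0 + 0 = -$1705 million.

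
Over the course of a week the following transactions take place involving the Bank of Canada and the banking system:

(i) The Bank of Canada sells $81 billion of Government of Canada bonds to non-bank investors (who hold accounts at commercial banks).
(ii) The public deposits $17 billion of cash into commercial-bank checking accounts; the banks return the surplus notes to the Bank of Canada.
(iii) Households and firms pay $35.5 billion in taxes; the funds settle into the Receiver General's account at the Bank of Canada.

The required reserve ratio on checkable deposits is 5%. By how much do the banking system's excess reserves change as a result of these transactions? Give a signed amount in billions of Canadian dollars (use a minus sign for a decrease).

-$94.525 billion

Asset sale (to non-banks) $81 billion: reserves −$81B, deposits −$81B.
Currency deposit $17 billion: reserves +$17B, deposits +$17B.
Government account inflow $35.5 billion: reserves −$35.5B, deposits −$35.5B.
Totals: Δreserves = −$99.5B, Δdeposits = −$99.5B.
Δrequired reserves = 5% × −$99.5B = −$4.975B.
Δexcess reserves = Δreserves − Δrequired = −$99.5B − (−$4.975B) = -$94.525 billion.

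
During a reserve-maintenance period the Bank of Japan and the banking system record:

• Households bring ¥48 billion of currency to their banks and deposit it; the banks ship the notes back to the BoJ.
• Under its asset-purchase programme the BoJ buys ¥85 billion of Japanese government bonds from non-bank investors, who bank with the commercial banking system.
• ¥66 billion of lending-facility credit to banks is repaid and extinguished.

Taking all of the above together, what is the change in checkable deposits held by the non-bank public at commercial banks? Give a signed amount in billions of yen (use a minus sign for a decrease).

+¥133 billion

BoJ balance sheet:
  Assets:      Securities +¥85B, Loans to banks −¥66B
  Liabilities: Bank reserves +¥67B, Currency in circulation −¥48B
Commercial banking system:
  Assets:      Reserves at CB +¥67B
  Liabilities: Checkable deposits +¥133B, Borrowings from CB −¥66B
So the change in checkable deposits held by the non-bank public at commercial banks is +¥133 billion.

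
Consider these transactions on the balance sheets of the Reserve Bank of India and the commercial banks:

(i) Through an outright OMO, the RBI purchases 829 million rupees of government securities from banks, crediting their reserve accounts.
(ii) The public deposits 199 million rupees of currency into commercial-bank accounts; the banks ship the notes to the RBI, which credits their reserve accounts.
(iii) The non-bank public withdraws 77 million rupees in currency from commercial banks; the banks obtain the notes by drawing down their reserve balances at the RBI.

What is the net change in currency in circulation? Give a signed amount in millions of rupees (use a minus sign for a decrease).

RBI balance sheet:
  Assets:      Securities +829M
  Liabilities: Bank reserves +951M, Currency in circulation −122M
So the change in currency in circulation is -122 million.

-122 million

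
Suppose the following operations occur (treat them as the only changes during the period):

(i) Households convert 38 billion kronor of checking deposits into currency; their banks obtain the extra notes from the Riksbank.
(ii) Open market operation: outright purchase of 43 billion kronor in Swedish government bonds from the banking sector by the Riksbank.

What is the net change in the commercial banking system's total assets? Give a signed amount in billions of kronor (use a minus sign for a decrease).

Currency withdrawal 38 billion kronor: bank balance sheets shrink → −38B.
OMO purchase (from banks) 43 billion kronor: just an asset swap on bank balance sheets → 0.
Net: −38 + 0 = -38 billion.

-38 billion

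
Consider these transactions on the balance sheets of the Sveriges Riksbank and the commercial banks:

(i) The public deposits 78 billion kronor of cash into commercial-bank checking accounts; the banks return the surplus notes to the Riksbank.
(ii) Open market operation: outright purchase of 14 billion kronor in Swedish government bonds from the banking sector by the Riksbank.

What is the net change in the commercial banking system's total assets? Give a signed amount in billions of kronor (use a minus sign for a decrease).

Currency deposit 78 billion kronor: bank balance sheets expand → +78B.
OMO purchase (from banks) 14 billion kronor: just an asset swap on bank balance sheets → 0.
Net: 78 + 0 = +78 billion.

+78 billion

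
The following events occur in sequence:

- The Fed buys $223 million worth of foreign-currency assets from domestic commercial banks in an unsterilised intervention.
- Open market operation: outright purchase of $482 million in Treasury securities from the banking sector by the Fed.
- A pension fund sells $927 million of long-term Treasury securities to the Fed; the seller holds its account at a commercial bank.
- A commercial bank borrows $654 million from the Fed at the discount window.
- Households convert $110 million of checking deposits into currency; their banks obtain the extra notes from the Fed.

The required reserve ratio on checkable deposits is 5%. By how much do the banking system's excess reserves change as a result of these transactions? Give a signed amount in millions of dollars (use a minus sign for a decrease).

+$2135.15 million

FX purchase $223 million: reserves +$223M, deposits 0.
OMO purchase (from banks) $482 million: reserves +$482M, deposits 0.
Asset purchase (from non-banks) $927 million: reserves +$927M, deposits +$927M.
Discount-window loan $654 million: reserves +$654M, deposits 0.
Currency withdrawal $110 million: reserves −$110M, deposits −$110M.
Totals: Δreserves = +$2176M, Δdeposits = +$817M.
Δrequired reserves = 5% × +$817M = +$40.85M.
Δexcess reserves = Δreserves − Δrequired = +$2176M − (+$40.85M) = +$2135.15 million.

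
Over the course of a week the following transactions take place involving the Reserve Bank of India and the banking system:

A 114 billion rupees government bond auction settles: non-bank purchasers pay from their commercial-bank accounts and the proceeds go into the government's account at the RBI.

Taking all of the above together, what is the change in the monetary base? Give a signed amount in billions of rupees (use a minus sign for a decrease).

RBI balance sheet:
  Assets:      no change
  Liabilities: Bank reserves −114B, Government deposits +114B
Commercial banking system:
  Assets:      Reserves at CB −114B
  Liabilities: Checkable deposits −114B
Monetary base = currency + reserves: 0 + (−114B) = -114 billion.

-114 billion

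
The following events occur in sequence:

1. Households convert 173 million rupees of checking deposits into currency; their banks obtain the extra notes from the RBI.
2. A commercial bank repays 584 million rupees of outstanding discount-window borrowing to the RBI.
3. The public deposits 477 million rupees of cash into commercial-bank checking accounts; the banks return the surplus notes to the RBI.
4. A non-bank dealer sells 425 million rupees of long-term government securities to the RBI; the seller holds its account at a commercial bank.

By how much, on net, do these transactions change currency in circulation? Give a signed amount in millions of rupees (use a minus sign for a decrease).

-304 million

Currency withdrawal 173 million rupees: notes leave the central bank → +173M.
Discount-window repayment 584 million rupees: no currency enters or leaves circulation → 0.
Currency deposit 477 million rupees: notes return to the central bank → −477M.
Asset purchase (from non-banks) 425 million rupees: no currency enters or leaves circulation → 0.
Net: 173 + 0 − 477 + 0 = -304 million.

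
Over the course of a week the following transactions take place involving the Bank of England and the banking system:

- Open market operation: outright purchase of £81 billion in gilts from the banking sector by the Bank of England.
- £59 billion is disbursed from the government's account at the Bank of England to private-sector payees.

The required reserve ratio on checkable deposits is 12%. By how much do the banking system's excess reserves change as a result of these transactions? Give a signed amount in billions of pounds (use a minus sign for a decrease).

OMO purchase (from banks) £81 billion: reserves +£81B, deposits 0.
Government spending £59 billion: reserves +£59B, deposits +£59B.
Totals: Δreserves = +£140B, Δdeposits = +£59B.
Δrequired reserves = 12% × +£59B = +£7.08B.
Δexcess reserves = Δreserves − Δrequired = +£140B − (+£7.08B) = +£132.92 billion.

+£132.92 billion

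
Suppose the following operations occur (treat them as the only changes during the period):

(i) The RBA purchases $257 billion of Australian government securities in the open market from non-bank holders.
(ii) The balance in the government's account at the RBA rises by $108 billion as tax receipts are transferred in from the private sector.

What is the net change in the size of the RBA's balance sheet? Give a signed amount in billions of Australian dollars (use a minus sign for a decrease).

RBA balance sheet:
  Assets:      Securities +$257B
  Liabilities: Bank reserves +$149B, Government deposits +$108B
Commercial banking system:
  Assets:      Reserves at CB +$149B
  Liabilities: Checkable deposits +$149B
Change in total RBA assets = +$257 billion.

+$257 billion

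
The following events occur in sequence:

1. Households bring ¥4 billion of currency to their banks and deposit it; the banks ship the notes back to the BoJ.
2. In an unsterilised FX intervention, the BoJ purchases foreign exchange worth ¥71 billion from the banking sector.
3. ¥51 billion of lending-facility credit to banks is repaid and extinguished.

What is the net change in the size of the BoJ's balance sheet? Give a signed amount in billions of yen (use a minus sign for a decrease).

+¥20 billion

Currency deposit ¥4 billion: only the composition of liabilities changes → 0.
FX purchase ¥71 billion: a BoJ asset is acquired → +¥71B.
Discount-window repayment ¥51 billion: a BoJ asset is shed → −¥51B.
Net: 0 + 71 − 51 = +¥20 billion.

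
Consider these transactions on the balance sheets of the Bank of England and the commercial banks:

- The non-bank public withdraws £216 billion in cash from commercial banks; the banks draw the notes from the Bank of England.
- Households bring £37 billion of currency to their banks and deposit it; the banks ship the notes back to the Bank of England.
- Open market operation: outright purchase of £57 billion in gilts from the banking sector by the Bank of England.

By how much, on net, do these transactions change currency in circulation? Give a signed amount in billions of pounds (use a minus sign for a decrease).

+£179 billion

Bank of England balance sheet:
  Assets:      Securities +£57B
  Liabilities: Bank reserves −£122B, Currency in circulation +£179B
So the change in currency in circulation is +£179 billion.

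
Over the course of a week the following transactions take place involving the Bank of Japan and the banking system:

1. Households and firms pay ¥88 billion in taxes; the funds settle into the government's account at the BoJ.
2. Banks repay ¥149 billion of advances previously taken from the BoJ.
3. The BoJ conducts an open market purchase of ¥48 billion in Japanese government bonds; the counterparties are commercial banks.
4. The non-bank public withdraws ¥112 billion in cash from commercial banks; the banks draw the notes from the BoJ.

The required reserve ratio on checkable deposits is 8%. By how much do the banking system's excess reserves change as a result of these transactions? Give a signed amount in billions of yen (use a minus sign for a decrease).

-¥285 billion

Government account inflow ¥88 billion: reserves −¥88B, deposits −¥88B.
Discount-window repayment ¥149 billion: reserves −¥149B, deposits 0.
OMO purchase (from banks) ¥48 billion: reserves +¥48B, deposits 0.
Currency withdrawal ¥112 billion: reserves −¥112B, deposits −¥112B.
Totals: Δreserves = −¥301B, Δdeposits = −¥200B.
Δrequired reserves = 8% × −¥200B = −¥16B.
Δexcess reserves = Δreserves − Δrequired = −¥301B − (−¥16B) = -¥285 billion.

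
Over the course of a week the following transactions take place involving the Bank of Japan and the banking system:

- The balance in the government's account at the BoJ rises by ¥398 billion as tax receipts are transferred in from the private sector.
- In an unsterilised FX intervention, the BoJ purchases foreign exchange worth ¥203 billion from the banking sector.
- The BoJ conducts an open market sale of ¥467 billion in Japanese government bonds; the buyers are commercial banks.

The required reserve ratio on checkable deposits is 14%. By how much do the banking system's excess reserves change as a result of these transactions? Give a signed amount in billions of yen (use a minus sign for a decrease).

Government account inflow ¥398 billion: reserves −¥398B, deposits −¥398B.
FX purchase ¥203 billion: reserves +¥203B, deposits 0.
OMO sale (to banks) ¥467 billion: reserves −¥467B, deposits 0.
Totals: Δreserves = −¥662B, Δdeposits = −¥398B.
Δrequired reserves = 14% × −¥398B = −¥55.72B.
Δexcess reserves = Δreserves − Δrequired = −¥662B − (−¥55.72B) = -¥606.28 billion.

-¥606.28 billion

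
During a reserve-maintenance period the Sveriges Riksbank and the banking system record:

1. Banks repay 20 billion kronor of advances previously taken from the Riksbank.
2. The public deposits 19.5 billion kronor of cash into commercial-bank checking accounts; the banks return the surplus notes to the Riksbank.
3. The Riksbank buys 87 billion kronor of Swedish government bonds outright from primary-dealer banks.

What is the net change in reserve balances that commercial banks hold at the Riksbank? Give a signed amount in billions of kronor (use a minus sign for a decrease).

Riksbank balance sheet:
  Assets:      Securities +87B, Loans to banks −20B
  Liabilities: Bank reserves +86.5B, Currency in circulation −19.5B
Commercial banking system:
  Assets:      Reserves at CB +86.5B, Securities −87B
  Liabilities: Checkable deposits +19.5B, Borrowings from CB −20B
So the change in reserve balances that commercial banks hold at the Riksbank is +86.5 billion.

+86.5 billion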